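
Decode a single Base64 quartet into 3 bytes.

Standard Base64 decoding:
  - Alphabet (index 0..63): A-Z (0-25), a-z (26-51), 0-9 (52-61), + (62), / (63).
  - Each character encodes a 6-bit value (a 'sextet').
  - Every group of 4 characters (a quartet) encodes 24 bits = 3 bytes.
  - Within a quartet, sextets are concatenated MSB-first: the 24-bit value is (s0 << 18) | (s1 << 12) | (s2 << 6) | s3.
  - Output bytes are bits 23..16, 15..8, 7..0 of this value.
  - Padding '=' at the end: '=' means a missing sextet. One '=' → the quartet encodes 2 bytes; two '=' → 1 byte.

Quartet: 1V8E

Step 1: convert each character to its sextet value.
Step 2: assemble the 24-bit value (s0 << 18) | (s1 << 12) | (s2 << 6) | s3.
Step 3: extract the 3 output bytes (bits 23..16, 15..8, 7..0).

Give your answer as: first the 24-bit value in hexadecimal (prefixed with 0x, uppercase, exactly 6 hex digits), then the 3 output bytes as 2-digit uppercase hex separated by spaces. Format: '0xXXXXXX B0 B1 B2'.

Answer: 0xD55F04 D5 5F 04

Derivation:
Sextets: 1=53, V=21, 8=60, E=4
24-bit: (53<<18) | (21<<12) | (60<<6) | 4
      = 0xD40000 | 0x015000 | 0x000F00 | 0x000004
      = 0xD55F04
Bytes: (v>>16)&0xFF=D5, (v>>8)&0xFF=5F, v&0xFF=04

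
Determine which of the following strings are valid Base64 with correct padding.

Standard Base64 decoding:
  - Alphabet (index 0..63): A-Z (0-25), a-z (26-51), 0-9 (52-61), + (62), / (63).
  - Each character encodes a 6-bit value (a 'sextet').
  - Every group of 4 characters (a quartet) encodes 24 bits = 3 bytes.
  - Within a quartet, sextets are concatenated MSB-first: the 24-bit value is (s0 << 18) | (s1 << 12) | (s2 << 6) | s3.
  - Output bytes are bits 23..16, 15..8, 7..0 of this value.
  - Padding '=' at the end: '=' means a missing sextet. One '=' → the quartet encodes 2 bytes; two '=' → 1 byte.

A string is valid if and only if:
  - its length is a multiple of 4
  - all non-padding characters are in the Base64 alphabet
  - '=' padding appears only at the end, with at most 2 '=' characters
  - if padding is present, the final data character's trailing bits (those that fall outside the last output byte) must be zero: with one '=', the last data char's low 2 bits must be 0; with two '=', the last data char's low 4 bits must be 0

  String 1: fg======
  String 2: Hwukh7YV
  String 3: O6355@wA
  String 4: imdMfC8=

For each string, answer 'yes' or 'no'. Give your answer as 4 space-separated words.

Answer: no yes no yes

Derivation:
String 1: 'fg======' → invalid (6 pad chars (max 2))
String 2: 'Hwukh7YV' → valid
String 3: 'O6355@wA' → invalid (bad char(s): ['@'])
String 4: 'imdMfC8=' → valid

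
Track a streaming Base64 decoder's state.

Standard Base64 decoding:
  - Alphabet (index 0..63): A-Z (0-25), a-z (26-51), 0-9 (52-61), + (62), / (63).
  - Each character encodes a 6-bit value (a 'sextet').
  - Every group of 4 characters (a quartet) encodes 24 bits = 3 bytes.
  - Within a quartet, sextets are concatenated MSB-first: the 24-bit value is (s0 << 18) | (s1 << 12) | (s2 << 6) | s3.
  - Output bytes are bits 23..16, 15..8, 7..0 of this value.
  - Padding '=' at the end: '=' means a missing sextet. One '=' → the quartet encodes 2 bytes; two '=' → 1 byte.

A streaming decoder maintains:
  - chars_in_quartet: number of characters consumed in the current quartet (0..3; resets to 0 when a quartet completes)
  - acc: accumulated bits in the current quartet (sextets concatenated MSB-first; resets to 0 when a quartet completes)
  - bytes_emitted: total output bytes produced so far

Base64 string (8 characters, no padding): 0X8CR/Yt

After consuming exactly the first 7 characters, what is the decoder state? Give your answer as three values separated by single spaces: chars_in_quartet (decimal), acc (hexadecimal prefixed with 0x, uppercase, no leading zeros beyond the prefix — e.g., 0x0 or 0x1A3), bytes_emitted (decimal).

After char 0 ('0'=52): chars_in_quartet=1 acc=0x34 bytes_emitted=0
After char 1 ('X'=23): chars_in_quartet=2 acc=0xD17 bytes_emitted=0
After char 2 ('8'=60): chars_in_quartet=3 acc=0x345FC bytes_emitted=0
After char 3 ('C'=2): chars_in_quartet=4 acc=0xD17F02 -> emit D1 7F 02, reset; bytes_emitted=3
After char 4 ('R'=17): chars_in_quartet=1 acc=0x11 bytes_emitted=3
After char 5 ('/'=63): chars_in_quartet=2 acc=0x47F bytes_emitted=3
After char 6 ('Y'=24): chars_in_quartet=3 acc=0x11FD8 bytes_emitted=3

Answer: 3 0x11FD8 3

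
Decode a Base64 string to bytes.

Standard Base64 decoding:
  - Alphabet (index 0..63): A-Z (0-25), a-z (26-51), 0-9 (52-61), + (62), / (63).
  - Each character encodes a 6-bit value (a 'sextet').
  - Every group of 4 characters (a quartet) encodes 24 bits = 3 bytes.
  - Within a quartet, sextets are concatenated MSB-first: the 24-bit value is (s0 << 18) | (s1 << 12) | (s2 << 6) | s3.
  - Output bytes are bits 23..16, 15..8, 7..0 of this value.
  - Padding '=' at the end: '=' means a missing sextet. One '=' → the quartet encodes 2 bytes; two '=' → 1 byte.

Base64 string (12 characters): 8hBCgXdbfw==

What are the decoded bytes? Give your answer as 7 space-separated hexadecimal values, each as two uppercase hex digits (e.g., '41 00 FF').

After char 0 ('8'=60): chars_in_quartet=1 acc=0x3C bytes_emitted=0
After char 1 ('h'=33): chars_in_quartet=2 acc=0xF21 bytes_emitted=0
After char 2 ('B'=1): chars_in_quartet=3 acc=0x3C841 bytes_emitted=0
After char 3 ('C'=2): chars_in_quartet=4 acc=0xF21042 -> emit F2 10 42, reset; bytes_emitted=3
After char 4 ('g'=32): chars_in_quartet=1 acc=0x20 bytes_emitted=3
After char 5 ('X'=23): chars_in_quartet=2 acc=0x817 bytes_emitted=3
After char 6 ('d'=29): chars_in_quartet=3 acc=0x205DD bytes_emitted=3
After char 7 ('b'=27): chars_in_quartet=4 acc=0x81775B -> emit 81 77 5B, reset; bytes_emitted=6
After char 8 ('f'=31): chars_in_quartet=1 acc=0x1F bytes_emitted=6
After char 9 ('w'=48): chars_in_quartet=2 acc=0x7F0 bytes_emitted=6
Padding '==': partial quartet acc=0x7F0 -> emit 7F; bytes_emitted=7

Answer: F2 10 42 81 77 5B 7F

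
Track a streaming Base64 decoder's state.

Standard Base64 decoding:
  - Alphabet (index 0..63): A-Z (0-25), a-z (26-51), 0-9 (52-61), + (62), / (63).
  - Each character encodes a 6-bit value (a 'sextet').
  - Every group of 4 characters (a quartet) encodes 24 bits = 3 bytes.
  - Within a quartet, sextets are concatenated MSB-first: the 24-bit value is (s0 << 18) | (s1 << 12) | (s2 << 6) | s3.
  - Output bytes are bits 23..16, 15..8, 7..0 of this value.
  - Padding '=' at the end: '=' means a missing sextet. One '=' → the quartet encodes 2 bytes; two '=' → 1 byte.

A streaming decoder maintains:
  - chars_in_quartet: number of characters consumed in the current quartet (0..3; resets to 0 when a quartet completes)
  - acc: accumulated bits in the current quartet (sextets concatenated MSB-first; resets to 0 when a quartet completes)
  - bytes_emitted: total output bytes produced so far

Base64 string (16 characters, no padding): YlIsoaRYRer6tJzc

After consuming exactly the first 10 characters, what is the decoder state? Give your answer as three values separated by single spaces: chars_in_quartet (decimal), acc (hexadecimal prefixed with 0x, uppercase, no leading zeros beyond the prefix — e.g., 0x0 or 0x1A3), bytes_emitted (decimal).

Answer: 2 0x45E 6

Derivation:
After char 0 ('Y'=24): chars_in_quartet=1 acc=0x18 bytes_emitted=0
After char 1 ('l'=37): chars_in_quartet=2 acc=0x625 bytes_emitted=0
After char 2 ('I'=8): chars_in_quartet=3 acc=0x18948 bytes_emitted=0
After char 3 ('s'=44): chars_in_quartet=4 acc=0x62522C -> emit 62 52 2C, reset; bytes_emitted=3
After char 4 ('o'=40): chars_in_quartet=1 acc=0x28 bytes_emitted=3
After char 5 ('a'=26): chars_in_quartet=2 acc=0xA1A bytes_emitted=3
After char 6 ('R'=17): chars_in_quartet=3 acc=0x28691 bytes_emitted=3
After char 7 ('Y'=24): chars_in_quartet=4 acc=0xA1A458 -> emit A1 A4 58, reset; bytes_emitted=6
After char 8 ('R'=17): chars_in_quartet=1 acc=0x11 bytes_emitted=6
After char 9 ('e'=30): chars_in_quartet=2 acc=0x45E bytes_emitted=6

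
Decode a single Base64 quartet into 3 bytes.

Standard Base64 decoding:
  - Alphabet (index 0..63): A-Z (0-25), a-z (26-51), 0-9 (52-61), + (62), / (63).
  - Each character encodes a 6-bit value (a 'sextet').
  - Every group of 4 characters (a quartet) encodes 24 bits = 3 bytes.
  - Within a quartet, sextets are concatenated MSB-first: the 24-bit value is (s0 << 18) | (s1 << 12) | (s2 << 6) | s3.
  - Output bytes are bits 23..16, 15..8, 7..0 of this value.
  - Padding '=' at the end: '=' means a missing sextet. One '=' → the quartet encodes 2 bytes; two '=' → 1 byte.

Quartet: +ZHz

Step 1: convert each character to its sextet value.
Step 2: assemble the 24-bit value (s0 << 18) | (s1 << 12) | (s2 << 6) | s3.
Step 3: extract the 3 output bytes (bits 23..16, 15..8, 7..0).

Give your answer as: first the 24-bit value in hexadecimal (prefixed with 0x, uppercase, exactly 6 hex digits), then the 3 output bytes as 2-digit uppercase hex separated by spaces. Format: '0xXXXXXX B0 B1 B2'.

Answer: 0xF991F3 F9 91 F3

Derivation:
Sextets: +=62, Z=25, H=7, z=51
24-bit: (62<<18) | (25<<12) | (7<<6) | 51
      = 0xF80000 | 0x019000 | 0x0001C0 | 0x000033
      = 0xF991F3
Bytes: (v>>16)&0xFF=F9, (v>>8)&0xFF=91, v&0xFF=F3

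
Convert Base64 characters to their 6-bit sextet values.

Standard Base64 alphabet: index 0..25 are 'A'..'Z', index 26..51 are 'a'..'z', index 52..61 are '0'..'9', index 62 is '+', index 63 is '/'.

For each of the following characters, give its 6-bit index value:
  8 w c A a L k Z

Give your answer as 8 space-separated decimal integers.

Answer: 60 48 28 0 26 11 36 25

Derivation:
'8': 0..9 range, 52 + ord('8') − ord('0') = 60
'w': a..z range, 26 + ord('w') − ord('a') = 48
'c': a..z range, 26 + ord('c') − ord('a') = 28
'A': A..Z range, ord('A') − ord('A') = 0
'a': a..z range, 26 + ord('a') − ord('a') = 26
'L': A..Z range, ord('L') − ord('A') = 11
'k': a..z range, 26 + ord('k') − ord('a') = 36
'Z': A..Z range, ord('Z') − ord('A') = 25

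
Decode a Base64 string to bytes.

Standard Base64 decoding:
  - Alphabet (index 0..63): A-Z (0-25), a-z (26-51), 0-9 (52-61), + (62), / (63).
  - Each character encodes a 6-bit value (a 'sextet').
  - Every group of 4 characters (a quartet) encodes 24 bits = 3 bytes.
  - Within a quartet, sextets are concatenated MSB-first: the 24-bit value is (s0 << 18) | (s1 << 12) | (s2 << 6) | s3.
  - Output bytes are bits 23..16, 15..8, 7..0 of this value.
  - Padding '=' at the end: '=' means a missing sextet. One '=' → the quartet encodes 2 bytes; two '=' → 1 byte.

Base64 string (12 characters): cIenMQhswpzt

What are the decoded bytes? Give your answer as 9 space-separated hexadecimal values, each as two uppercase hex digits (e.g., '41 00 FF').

Answer: 70 87 A7 31 08 6C C2 9C ED

Derivation:
After char 0 ('c'=28): chars_in_quartet=1 acc=0x1C bytes_emitted=0
After char 1 ('I'=8): chars_in_quartet=2 acc=0x708 bytes_emitted=0
After char 2 ('e'=30): chars_in_quartet=3 acc=0x1C21E bytes_emitted=0
After char 3 ('n'=39): chars_in_quartet=4 acc=0x7087A7 -> emit 70 87 A7, reset; bytes_emitted=3
After char 4 ('M'=12): chars_in_quartet=1 acc=0xC bytes_emitted=3
After char 5 ('Q'=16): chars_in_quartet=2 acc=0x310 bytes_emitted=3
After char 6 ('h'=33): chars_in_quartet=3 acc=0xC421 bytes_emitted=3
After char 7 ('s'=44): chars_in_quartet=4 acc=0x31086C -> emit 31 08 6C, reset; bytes_emitted=6
After char 8 ('w'=48): chars_in_quartet=1 acc=0x30 bytes_emitted=6
After char 9 ('p'=41): chars_in_quartet=2 acc=0xC29 bytes_emitted=6
After char 10 ('z'=51): chars_in_quartet=3 acc=0x30A73 bytes_emitted=6
After char 11 ('t'=45): chars_in_quartet=4 acc=0xC29CED -> emit C2 9C ED, reset; bytes_emitted=9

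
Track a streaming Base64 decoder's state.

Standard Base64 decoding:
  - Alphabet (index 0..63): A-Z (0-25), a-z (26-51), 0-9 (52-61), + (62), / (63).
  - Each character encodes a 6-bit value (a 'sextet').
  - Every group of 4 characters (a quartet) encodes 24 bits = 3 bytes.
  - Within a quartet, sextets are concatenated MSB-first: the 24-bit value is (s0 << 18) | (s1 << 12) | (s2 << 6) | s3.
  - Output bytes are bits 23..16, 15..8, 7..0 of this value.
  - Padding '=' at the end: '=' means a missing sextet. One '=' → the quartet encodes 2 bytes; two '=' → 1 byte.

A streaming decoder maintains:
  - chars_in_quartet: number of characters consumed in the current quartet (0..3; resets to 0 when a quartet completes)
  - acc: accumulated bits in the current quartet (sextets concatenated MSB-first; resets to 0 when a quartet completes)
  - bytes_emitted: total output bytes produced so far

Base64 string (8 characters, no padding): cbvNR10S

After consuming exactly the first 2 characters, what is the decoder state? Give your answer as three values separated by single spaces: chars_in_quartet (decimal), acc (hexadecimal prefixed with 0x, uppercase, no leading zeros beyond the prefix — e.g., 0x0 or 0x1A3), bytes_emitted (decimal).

After char 0 ('c'=28): chars_in_quartet=1 acc=0x1C bytes_emitted=0
After char 1 ('b'=27): chars_in_quartet=2 acc=0x71B bytes_emitted=0

Answer: 2 0x71B 0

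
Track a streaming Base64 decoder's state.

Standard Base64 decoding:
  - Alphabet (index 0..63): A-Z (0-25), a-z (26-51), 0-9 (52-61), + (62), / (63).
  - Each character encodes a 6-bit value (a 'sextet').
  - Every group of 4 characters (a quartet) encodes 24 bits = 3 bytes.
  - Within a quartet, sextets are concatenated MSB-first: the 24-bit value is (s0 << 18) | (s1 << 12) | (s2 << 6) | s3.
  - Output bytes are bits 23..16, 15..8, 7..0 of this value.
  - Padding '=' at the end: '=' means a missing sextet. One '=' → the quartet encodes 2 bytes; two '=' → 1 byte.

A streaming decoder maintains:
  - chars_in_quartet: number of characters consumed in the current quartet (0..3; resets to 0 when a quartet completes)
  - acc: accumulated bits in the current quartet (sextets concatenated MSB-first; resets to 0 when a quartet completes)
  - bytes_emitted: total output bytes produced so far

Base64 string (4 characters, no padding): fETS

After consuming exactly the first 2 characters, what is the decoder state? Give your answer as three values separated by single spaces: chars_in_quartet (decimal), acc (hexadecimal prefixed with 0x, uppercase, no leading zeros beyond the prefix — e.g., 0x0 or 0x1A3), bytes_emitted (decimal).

After char 0 ('f'=31): chars_in_quartet=1 acc=0x1F bytes_emitted=0
After char 1 ('E'=4): chars_in_quartet=2 acc=0x7C4 bytes_emitted=0

Answer: 2 0x7C4 0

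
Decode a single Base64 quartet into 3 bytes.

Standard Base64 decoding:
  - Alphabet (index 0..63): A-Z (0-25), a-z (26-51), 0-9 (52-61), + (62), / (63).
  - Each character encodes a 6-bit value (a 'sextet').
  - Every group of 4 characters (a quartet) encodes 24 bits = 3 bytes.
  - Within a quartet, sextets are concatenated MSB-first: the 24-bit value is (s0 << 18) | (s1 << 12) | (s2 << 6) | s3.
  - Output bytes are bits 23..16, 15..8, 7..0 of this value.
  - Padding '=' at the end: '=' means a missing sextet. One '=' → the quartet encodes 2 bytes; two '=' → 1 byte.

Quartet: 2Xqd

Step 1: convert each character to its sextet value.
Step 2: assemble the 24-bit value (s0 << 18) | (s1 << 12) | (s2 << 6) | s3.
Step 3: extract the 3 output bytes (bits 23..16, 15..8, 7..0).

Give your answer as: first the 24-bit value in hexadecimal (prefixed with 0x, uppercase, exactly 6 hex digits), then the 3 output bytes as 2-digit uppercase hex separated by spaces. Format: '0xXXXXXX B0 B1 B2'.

Sextets: 2=54, X=23, q=42, d=29
24-bit: (54<<18) | (23<<12) | (42<<6) | 29
      = 0xD80000 | 0x017000 | 0x000A80 | 0x00001D
      = 0xD97A9D
Bytes: (v>>16)&0xFF=D9, (v>>8)&0xFF=7A, v&0xFF=9D

Answer: 0xD97A9D D9 7A 9D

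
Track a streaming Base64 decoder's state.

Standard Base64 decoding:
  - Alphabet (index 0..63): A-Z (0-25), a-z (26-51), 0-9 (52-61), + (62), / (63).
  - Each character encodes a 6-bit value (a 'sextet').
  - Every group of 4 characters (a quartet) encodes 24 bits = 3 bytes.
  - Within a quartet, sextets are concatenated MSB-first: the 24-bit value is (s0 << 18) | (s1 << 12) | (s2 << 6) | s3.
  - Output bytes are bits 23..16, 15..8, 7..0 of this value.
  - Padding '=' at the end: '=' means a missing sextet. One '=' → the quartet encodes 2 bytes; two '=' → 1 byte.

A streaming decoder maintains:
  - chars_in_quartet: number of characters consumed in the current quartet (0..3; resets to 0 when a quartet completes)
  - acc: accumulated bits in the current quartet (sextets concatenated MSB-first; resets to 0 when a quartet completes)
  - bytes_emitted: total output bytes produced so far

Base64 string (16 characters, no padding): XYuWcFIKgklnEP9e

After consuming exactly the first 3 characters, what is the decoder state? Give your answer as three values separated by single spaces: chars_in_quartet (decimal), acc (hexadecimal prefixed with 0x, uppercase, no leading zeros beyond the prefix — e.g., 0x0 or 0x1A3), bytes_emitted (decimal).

Answer: 3 0x1762E 0

Derivation:
After char 0 ('X'=23): chars_in_quartet=1 acc=0x17 bytes_emitted=0
After char 1 ('Y'=24): chars_in_quartet=2 acc=0x5D8 bytes_emitted=0
After char 2 ('u'=46): chars_in_quartet=3 acc=0x1762E bytes_emitted=0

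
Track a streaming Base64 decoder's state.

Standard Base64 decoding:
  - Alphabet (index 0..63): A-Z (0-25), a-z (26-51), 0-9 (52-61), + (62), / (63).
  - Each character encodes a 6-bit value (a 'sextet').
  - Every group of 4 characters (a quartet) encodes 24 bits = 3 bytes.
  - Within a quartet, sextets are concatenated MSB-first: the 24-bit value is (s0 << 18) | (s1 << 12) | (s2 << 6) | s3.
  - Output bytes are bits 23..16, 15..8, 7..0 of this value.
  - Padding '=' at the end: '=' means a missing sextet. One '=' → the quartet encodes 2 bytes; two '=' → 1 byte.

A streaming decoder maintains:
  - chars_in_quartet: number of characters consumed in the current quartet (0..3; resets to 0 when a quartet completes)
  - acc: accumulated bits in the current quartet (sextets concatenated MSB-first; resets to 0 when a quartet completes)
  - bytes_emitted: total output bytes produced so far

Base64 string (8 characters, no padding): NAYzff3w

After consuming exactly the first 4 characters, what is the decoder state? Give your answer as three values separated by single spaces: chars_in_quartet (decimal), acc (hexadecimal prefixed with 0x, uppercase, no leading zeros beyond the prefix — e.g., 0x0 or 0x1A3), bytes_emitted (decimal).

After char 0 ('N'=13): chars_in_quartet=1 acc=0xD bytes_emitted=0
After char 1 ('A'=0): chars_in_quartet=2 acc=0x340 bytes_emitted=0
After char 2 ('Y'=24): chars_in_quartet=3 acc=0xD018 bytes_emitted=0
After char 3 ('z'=51): chars_in_quartet=4 acc=0x340633 -> emit 34 06 33, reset; bytes_emitted=3

Answer: 0 0x0 3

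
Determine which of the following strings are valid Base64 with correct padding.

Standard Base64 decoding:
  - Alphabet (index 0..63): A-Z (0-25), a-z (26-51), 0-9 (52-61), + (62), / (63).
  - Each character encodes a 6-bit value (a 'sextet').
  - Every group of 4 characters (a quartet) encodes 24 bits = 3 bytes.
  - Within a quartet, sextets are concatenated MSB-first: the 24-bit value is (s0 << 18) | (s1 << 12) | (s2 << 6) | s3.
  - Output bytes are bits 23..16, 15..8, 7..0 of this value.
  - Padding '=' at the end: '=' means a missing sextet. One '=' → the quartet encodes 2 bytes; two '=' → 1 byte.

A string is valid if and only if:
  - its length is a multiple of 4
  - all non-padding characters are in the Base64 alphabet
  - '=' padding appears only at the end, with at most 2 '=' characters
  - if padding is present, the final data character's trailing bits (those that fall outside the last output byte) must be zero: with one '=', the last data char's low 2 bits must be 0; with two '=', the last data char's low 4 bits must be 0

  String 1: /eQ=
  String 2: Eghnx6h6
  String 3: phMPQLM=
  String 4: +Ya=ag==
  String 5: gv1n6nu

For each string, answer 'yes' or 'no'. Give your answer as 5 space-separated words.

Answer: yes yes yes no no

Derivation:
String 1: '/eQ=' → valid
String 2: 'Eghnx6h6' → valid
String 3: 'phMPQLM=' → valid
String 4: '+Ya=ag==' → invalid (bad char(s): ['=']; '=' in middle)
String 5: 'gv1n6nu' → invalid (len=7 not mult of 4)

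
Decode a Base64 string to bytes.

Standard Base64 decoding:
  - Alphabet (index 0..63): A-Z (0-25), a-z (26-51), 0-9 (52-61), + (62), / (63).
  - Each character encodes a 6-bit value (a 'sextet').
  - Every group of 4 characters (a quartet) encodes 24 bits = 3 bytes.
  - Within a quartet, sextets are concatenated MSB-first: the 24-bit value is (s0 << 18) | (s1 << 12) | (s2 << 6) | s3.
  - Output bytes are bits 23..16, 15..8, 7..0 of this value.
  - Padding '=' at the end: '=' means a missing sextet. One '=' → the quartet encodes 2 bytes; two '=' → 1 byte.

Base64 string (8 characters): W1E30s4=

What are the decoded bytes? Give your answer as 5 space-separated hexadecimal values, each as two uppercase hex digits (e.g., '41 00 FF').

Answer: 5B 51 37 D2 CE

Derivation:
After char 0 ('W'=22): chars_in_quartet=1 acc=0x16 bytes_emitted=0
After char 1 ('1'=53): chars_in_quartet=2 acc=0x5B5 bytes_emitted=0
After char 2 ('E'=4): chars_in_quartet=3 acc=0x16D44 bytes_emitted=0
After char 3 ('3'=55): chars_in_quartet=4 acc=0x5B5137 -> emit 5B 51 37, reset; bytes_emitted=3
After char 4 ('0'=52): chars_in_quartet=1 acc=0x34 bytes_emitted=3
After char 5 ('s'=44): chars_in_quartet=2 acc=0xD2C bytes_emitted=3
After char 6 ('4'=56): chars_in_quartet=3 acc=0x34B38 bytes_emitted=3
Padding '=': partial quartet acc=0x34B38 -> emit D2 CE; bytes_emitted=5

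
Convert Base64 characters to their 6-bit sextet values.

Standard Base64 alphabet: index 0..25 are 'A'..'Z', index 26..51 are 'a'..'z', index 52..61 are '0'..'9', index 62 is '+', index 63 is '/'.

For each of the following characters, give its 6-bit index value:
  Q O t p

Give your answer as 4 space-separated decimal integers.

'Q': A..Z range, ord('Q') − ord('A') = 16
'O': A..Z range, ord('O') − ord('A') = 14
't': a..z range, 26 + ord('t') − ord('a') = 45
'p': a..z range, 26 + ord('p') − ord('a') = 41

Answer: 16 14 45 41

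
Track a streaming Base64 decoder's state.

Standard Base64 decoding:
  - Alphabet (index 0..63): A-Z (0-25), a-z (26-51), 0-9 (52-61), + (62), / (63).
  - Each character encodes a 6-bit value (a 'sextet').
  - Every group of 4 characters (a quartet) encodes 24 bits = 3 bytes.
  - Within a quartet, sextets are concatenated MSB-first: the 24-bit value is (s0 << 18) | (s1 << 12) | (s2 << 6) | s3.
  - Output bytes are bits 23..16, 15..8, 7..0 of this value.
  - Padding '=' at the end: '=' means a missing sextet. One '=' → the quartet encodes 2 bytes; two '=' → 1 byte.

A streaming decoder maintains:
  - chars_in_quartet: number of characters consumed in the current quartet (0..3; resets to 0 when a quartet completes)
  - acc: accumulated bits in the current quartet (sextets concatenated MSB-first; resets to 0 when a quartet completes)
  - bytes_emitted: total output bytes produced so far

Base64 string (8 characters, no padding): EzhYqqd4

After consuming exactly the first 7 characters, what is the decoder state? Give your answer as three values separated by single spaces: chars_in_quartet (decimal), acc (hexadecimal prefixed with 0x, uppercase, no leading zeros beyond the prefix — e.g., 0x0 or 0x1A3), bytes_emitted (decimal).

After char 0 ('E'=4): chars_in_quartet=1 acc=0x4 bytes_emitted=0
After char 1 ('z'=51): chars_in_quartet=2 acc=0x133 bytes_emitted=0
After char 2 ('h'=33): chars_in_quartet=3 acc=0x4CE1 bytes_emitted=0
After char 3 ('Y'=24): chars_in_quartet=4 acc=0x133858 -> emit 13 38 58, reset; bytes_emitted=3
After char 4 ('q'=42): chars_in_quartet=1 acc=0x2A bytes_emitted=3
After char 5 ('q'=42): chars_in_quartet=2 acc=0xAAA bytes_emitted=3
After char 6 ('d'=29): chars_in_quartet=3 acc=0x2AA9D bytes_emitted=3

Answer: 3 0x2AA9D 3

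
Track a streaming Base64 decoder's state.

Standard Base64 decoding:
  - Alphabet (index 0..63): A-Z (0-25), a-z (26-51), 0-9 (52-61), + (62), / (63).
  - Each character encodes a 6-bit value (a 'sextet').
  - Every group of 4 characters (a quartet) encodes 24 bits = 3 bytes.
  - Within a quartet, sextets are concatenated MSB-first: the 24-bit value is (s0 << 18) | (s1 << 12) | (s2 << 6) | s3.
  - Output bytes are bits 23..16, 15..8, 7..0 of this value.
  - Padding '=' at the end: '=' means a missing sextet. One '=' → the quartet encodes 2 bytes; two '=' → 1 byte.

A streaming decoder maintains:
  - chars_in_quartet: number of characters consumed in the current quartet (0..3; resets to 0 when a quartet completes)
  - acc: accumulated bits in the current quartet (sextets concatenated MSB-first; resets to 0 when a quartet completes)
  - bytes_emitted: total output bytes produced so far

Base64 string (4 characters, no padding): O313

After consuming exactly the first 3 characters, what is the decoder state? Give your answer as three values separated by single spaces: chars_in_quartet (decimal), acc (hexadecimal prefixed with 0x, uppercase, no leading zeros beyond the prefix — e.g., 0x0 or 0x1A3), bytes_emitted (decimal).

After char 0 ('O'=14): chars_in_quartet=1 acc=0xE bytes_emitted=0
After char 1 ('3'=55): chars_in_quartet=2 acc=0x3B7 bytes_emitted=0
After char 2 ('1'=53): chars_in_quartet=3 acc=0xEDF5 bytes_emitted=0

Answer: 3 0xEDF5 0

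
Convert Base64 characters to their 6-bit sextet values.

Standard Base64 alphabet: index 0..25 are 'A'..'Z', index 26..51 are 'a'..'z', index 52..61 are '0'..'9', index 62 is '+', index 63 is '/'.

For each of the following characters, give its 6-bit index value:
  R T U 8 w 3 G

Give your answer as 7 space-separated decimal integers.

Answer: 17 19 20 60 48 55 6

Derivation:
'R': A..Z range, ord('R') − ord('A') = 17
'T': A..Z range, ord('T') − ord('A') = 19
'U': A..Z range, ord('U') − ord('A') = 20
'8': 0..9 range, 52 + ord('8') − ord('0') = 60
'w': a..z range, 26 + ord('w') − ord('a') = 48
'3': 0..9 range, 52 + ord('3') − ord('0') = 55
'G': A..Z range, ord('G') − ord('A') = 6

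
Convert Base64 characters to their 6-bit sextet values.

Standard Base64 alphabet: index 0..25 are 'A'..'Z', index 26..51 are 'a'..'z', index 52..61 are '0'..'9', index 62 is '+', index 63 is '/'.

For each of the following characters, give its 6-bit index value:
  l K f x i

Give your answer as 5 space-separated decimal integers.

'l': a..z range, 26 + ord('l') − ord('a') = 37
'K': A..Z range, ord('K') − ord('A') = 10
'f': a..z range, 26 + ord('f') − ord('a') = 31
'x': a..z range, 26 + ord('x') − ord('a') = 49
'i': a..z range, 26 + ord('i') − ord('a') = 34

Answer: 37 10 31 49 34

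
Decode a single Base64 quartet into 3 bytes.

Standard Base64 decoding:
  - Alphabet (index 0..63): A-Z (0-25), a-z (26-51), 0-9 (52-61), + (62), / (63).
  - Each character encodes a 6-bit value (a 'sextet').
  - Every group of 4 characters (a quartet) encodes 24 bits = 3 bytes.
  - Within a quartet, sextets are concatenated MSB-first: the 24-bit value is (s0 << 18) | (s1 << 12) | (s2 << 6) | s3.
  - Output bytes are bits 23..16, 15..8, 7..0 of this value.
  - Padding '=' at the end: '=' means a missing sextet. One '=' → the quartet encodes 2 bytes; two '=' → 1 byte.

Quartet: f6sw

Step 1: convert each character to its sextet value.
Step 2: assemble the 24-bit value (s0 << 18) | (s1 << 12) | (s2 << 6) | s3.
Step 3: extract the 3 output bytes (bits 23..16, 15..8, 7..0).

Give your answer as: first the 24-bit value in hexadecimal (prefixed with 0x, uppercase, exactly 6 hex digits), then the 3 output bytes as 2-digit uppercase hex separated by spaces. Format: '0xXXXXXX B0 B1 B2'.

Sextets: f=31, 6=58, s=44, w=48
24-bit: (31<<18) | (58<<12) | (44<<6) | 48
      = 0x7C0000 | 0x03A000 | 0x000B00 | 0x000030
      = 0x7FAB30
Bytes: (v>>16)&0xFF=7F, (v>>8)&0xFF=AB, v&0xFF=30

Answer: 0x7FAB30 7F AB 30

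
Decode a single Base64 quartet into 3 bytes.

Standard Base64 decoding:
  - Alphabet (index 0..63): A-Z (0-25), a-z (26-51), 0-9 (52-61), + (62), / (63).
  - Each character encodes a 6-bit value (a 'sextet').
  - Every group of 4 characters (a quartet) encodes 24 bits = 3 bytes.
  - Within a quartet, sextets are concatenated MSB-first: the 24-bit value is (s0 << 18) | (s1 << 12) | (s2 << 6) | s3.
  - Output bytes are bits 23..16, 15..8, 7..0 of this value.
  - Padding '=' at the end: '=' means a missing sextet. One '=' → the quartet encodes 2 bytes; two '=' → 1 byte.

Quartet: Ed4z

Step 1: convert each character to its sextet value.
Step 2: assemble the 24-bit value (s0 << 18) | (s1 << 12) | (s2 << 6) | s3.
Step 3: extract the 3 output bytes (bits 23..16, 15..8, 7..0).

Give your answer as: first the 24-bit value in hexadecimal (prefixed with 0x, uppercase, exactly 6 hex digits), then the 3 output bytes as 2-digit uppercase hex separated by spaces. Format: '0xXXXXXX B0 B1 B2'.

Answer: 0x11DE33 11 DE 33

Derivation:
Sextets: E=4, d=29, 4=56, z=51
24-bit: (4<<18) | (29<<12) | (56<<6) | 51
      = 0x100000 | 0x01D000 | 0x000E00 | 0x000033
      = 0x11DE33
Bytes: (v>>16)&0xFF=11, (v>>8)&0xFF=DE, v&0xFF=33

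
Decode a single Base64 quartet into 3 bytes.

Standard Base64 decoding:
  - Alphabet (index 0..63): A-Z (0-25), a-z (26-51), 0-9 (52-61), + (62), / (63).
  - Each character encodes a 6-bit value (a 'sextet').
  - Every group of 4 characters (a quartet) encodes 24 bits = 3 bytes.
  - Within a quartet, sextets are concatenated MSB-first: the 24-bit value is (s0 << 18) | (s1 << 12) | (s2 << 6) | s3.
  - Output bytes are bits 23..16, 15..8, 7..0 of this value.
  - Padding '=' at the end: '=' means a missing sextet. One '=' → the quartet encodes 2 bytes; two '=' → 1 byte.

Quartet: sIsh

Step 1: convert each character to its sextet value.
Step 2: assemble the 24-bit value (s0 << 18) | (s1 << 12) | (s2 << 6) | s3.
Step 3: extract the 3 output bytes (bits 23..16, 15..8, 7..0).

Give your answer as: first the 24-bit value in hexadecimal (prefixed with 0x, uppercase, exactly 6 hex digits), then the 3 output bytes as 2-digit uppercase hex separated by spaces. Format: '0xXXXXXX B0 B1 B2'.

Sextets: s=44, I=8, s=44, h=33
24-bit: (44<<18) | (8<<12) | (44<<6) | 33
      = 0xB00000 | 0x008000 | 0x000B00 | 0x000021
      = 0xB08B21
Bytes: (v>>16)&0xFF=B0, (v>>8)&0xFF=8B, v&0xFF=21

Answer: 0xB08B21 B0 8B 21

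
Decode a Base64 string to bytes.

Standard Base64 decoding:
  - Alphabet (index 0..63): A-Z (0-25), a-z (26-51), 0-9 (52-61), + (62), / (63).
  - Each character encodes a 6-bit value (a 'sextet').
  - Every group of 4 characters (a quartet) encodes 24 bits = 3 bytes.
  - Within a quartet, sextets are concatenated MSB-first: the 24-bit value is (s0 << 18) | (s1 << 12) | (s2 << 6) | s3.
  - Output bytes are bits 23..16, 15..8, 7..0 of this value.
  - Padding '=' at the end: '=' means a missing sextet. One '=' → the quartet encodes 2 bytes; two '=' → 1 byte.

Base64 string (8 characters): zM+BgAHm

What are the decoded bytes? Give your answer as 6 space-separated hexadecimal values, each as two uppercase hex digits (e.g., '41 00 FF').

After char 0 ('z'=51): chars_in_quartet=1 acc=0x33 bytes_emitted=0
After char 1 ('M'=12): chars_in_quartet=2 acc=0xCCC bytes_emitted=0
After char 2 ('+'=62): chars_in_quartet=3 acc=0x3333E bytes_emitted=0
After char 3 ('B'=1): chars_in_quartet=4 acc=0xCCCF81 -> emit CC CF 81, reset; bytes_emitted=3
After char 4 ('g'=32): chars_in_quartet=1 acc=0x20 bytes_emitted=3
After char 5 ('A'=0): chars_in_quartet=2 acc=0x800 bytes_emitted=3
After char 6 ('H'=7): chars_in_quartet=3 acc=0x20007 bytes_emitted=3
After char 7 ('m'=38): chars_in_quartet=4 acc=0x8001E6 -> emit 80 01 E6, reset; bytes_emitted=6

Answer: CC CF 81 80 01 E6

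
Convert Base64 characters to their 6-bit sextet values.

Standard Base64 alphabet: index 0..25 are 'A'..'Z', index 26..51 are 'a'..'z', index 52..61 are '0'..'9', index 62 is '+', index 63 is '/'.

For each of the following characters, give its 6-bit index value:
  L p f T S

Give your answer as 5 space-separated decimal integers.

'L': A..Z range, ord('L') − ord('A') = 11
'p': a..z range, 26 + ord('p') − ord('a') = 41
'f': a..z range, 26 + ord('f') − ord('a') = 31
'T': A..Z range, ord('T') − ord('A') = 19
'S': A..Z range, ord('S') − ord('A') = 18

Answer: 11 41 31 19 18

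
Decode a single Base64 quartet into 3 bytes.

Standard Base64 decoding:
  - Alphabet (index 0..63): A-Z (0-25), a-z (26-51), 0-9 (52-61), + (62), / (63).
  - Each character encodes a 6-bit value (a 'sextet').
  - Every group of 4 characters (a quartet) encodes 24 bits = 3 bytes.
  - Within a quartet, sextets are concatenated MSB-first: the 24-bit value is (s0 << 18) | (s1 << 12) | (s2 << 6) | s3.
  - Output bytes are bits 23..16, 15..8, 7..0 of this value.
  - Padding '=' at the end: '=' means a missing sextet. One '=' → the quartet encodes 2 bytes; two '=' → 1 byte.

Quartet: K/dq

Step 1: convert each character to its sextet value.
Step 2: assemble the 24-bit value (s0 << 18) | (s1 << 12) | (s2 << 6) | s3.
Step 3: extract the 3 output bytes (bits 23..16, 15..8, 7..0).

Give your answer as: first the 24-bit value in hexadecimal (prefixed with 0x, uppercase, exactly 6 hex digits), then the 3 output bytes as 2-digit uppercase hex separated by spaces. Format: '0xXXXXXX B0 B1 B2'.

Sextets: K=10, /=63, d=29, q=42
24-bit: (10<<18) | (63<<12) | (29<<6) | 42
      = 0x280000 | 0x03F000 | 0x000740 | 0x00002A
      = 0x2BF76A
Bytes: (v>>16)&0xFF=2B, (v>>8)&0xFF=F7, v&0xFF=6A

Answer: 0x2BF76A 2B F7 6A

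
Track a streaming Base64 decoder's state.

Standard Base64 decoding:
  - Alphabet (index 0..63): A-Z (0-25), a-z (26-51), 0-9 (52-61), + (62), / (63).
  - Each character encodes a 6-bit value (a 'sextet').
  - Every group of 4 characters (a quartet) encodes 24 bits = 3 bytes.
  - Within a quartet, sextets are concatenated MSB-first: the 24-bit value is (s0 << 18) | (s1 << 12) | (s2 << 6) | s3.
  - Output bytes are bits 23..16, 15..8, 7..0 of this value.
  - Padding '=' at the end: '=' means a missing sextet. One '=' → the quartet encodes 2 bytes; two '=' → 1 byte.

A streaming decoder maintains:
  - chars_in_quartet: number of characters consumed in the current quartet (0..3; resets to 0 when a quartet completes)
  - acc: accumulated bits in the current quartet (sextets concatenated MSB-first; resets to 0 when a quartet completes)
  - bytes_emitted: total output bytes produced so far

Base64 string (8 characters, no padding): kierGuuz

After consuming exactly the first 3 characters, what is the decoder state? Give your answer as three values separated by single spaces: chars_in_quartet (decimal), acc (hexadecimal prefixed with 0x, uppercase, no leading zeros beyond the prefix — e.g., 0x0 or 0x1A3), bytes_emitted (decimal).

Answer: 3 0x2489E 0

Derivation:
After char 0 ('k'=36): chars_in_quartet=1 acc=0x24 bytes_emitted=0
After char 1 ('i'=34): chars_in_quartet=2 acc=0x922 bytes_emitted=0
After char 2 ('e'=30): chars_in_quartet=3 acc=0x2489E bytes_emitted=0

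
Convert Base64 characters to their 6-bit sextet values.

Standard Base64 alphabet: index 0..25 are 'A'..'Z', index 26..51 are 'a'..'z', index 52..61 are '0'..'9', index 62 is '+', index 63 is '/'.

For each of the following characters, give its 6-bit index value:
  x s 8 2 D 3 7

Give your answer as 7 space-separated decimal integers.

'x': a..z range, 26 + ord('x') − ord('a') = 49
's': a..z range, 26 + ord('s') − ord('a') = 44
'8': 0..9 range, 52 + ord('8') − ord('0') = 60
'2': 0..9 range, 52 + ord('2') − ord('0') = 54
'D': A..Z range, ord('D') − ord('A') = 3
'3': 0..9 range, 52 + ord('3') − ord('0') = 55
'7': 0..9 range, 52 + ord('7') − ord('0') = 59

Answer: 49 44 60 54 3 55 59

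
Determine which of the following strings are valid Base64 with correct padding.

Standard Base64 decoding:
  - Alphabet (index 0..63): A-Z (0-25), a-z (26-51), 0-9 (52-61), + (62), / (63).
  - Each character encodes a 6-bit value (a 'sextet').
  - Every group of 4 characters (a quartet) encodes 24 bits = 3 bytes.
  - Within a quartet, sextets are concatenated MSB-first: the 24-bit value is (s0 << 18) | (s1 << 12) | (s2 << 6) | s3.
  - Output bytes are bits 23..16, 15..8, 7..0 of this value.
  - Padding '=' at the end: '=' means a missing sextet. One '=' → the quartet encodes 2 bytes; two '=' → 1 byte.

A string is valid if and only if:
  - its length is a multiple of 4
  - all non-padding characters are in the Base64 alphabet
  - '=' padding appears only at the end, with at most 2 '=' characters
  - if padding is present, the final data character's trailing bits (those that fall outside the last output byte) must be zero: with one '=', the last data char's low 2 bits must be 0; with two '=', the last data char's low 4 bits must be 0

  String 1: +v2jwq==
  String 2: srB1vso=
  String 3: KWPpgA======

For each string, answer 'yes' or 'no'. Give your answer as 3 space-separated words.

String 1: '+v2jwq==' → invalid (bad trailing bits)
String 2: 'srB1vso=' → valid
String 3: 'KWPpgA======' → invalid (6 pad chars (max 2))

Answer: no yes no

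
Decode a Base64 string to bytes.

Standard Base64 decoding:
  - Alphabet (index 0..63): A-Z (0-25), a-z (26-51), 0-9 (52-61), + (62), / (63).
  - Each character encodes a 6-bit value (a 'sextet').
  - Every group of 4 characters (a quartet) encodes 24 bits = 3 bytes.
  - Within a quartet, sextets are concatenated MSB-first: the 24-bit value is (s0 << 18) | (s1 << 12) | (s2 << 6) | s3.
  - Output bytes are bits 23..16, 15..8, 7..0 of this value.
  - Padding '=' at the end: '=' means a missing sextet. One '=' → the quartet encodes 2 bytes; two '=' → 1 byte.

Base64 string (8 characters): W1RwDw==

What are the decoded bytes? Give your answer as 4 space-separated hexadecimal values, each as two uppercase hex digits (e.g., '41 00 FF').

Answer: 5B 54 70 0F

Derivation:
After char 0 ('W'=22): chars_in_quartet=1 acc=0x16 bytes_emitted=0
After char 1 ('1'=53): chars_in_quartet=2 acc=0x5B5 bytes_emitted=0
After char 2 ('R'=17): chars_in_quartet=3 acc=0x16D51 bytes_emitted=0
After char 3 ('w'=48): chars_in_quartet=4 acc=0x5B5470 -> emit 5B 54 70, reset; bytes_emitted=3
After char 4 ('D'=3): chars_in_quartet=1 acc=0x3 bytes_emitted=3
After char 5 ('w'=48): chars_in_quartet=2 acc=0xF0 bytes_emitted=3
Padding '==': partial quartet acc=0xF0 -> emit 0F; bytes_emitted=4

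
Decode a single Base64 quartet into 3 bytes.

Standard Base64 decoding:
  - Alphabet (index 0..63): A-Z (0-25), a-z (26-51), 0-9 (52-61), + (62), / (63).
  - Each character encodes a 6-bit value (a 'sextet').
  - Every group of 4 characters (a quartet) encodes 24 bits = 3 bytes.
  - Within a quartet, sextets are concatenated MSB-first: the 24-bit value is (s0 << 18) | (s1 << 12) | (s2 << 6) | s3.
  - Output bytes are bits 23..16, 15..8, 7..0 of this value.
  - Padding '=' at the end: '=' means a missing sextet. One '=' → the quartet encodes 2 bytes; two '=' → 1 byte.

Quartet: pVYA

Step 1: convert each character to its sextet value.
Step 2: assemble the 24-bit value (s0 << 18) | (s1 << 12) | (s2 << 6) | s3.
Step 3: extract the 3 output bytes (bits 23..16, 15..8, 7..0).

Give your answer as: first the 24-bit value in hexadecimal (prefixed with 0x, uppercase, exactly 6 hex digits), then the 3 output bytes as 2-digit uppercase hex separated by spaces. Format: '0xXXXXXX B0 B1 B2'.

Answer: 0xA55600 A5 56 00

Derivation:
Sextets: p=41, V=21, Y=24, A=0
24-bit: (41<<18) | (21<<12) | (24<<6) | 0
      = 0xA40000 | 0x015000 | 0x000600 | 0x000000
      = 0xA55600
Bytes: (v>>16)&0xFF=A5, (v>>8)&0xFF=56, v&0xFF=00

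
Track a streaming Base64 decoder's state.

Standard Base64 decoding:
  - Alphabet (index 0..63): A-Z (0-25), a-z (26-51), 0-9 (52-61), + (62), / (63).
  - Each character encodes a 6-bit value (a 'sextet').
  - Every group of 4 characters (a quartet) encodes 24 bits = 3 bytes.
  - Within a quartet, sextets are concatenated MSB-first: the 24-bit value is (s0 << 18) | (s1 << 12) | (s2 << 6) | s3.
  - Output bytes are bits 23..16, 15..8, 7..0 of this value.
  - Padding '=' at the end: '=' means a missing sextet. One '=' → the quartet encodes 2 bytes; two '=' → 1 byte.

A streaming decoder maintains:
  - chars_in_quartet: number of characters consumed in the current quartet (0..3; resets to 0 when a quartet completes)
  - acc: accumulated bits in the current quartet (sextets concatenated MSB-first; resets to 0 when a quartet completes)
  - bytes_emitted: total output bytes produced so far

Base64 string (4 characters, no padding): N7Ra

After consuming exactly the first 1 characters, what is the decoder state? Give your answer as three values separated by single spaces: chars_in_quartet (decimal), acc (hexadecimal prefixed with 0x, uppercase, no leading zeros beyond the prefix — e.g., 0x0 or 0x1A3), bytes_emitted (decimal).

After char 0 ('N'=13): chars_in_quartet=1 acc=0xD bytes_emitted=0

Answer: 1 0xD 0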